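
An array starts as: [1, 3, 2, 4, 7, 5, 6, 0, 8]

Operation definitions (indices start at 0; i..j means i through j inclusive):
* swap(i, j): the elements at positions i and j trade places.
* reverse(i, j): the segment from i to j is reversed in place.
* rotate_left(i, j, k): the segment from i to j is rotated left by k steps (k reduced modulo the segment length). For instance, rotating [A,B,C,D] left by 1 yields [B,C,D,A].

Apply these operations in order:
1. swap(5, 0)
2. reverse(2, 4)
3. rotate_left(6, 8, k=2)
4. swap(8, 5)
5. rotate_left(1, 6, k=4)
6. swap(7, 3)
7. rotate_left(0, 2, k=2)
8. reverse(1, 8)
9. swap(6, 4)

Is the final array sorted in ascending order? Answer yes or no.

After 1 (swap(5, 0)): [5, 3, 2, 4, 7, 1, 6, 0, 8]
After 2 (reverse(2, 4)): [5, 3, 7, 4, 2, 1, 6, 0, 8]
After 3 (rotate_left(6, 8, k=2)): [5, 3, 7, 4, 2, 1, 8, 6, 0]
After 4 (swap(8, 5)): [5, 3, 7, 4, 2, 0, 8, 6, 1]
After 5 (rotate_left(1, 6, k=4)): [5, 0, 8, 3, 7, 4, 2, 6, 1]
After 6 (swap(7, 3)): [5, 0, 8, 6, 7, 4, 2, 3, 1]
After 7 (rotate_left(0, 2, k=2)): [8, 5, 0, 6, 7, 4, 2, 3, 1]
After 8 (reverse(1, 8)): [8, 1, 3, 2, 4, 7, 6, 0, 5]
After 9 (swap(6, 4)): [8, 1, 3, 2, 6, 7, 4, 0, 5]

Answer: no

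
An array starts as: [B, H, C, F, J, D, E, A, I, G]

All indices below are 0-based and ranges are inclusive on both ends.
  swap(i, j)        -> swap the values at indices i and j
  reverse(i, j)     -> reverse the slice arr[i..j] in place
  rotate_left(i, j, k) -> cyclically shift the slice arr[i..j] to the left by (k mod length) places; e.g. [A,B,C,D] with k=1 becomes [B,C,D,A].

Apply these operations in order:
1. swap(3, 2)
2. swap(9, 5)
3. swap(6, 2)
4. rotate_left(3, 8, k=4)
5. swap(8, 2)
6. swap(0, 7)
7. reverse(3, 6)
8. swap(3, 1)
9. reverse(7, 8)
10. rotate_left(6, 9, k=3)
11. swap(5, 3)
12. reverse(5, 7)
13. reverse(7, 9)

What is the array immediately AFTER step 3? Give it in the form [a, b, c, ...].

Answer: [B, H, E, C, J, G, F, A, I, D]

Derivation:
After 1 (swap(3, 2)): [B, H, F, C, J, D, E, A, I, G]
After 2 (swap(9, 5)): [B, H, F, C, J, G, E, A, I, D]
After 3 (swap(6, 2)): [B, H, E, C, J, G, F, A, I, D]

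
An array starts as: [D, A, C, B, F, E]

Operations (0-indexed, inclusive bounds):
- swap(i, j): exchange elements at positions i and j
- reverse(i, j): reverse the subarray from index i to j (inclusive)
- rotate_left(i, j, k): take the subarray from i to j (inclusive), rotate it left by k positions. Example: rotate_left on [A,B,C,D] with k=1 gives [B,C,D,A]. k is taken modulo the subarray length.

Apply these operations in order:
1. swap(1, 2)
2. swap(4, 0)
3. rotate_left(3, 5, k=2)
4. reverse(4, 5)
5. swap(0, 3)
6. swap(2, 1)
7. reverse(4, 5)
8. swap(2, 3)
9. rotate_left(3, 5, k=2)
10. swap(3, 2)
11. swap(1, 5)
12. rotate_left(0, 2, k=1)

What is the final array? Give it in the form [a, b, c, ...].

After 1 (swap(1, 2)): [D, C, A, B, F, E]
After 2 (swap(4, 0)): [F, C, A, B, D, E]
After 3 (rotate_left(3, 5, k=2)): [F, C, A, E, B, D]
After 4 (reverse(4, 5)): [F, C, A, E, D, B]
After 5 (swap(0, 3)): [E, C, A, F, D, B]
After 6 (swap(2, 1)): [E, A, C, F, D, B]
After 7 (reverse(4, 5)): [E, A, C, F, B, D]
After 8 (swap(2, 3)): [E, A, F, C, B, D]
After 9 (rotate_left(3, 5, k=2)): [E, A, F, D, C, B]
After 10 (swap(3, 2)): [E, A, D, F, C, B]
After 11 (swap(1, 5)): [E, B, D, F, C, A]
After 12 (rotate_left(0, 2, k=1)): [B, D, E, F, C, A]

Answer: [B, D, E, F, C, A]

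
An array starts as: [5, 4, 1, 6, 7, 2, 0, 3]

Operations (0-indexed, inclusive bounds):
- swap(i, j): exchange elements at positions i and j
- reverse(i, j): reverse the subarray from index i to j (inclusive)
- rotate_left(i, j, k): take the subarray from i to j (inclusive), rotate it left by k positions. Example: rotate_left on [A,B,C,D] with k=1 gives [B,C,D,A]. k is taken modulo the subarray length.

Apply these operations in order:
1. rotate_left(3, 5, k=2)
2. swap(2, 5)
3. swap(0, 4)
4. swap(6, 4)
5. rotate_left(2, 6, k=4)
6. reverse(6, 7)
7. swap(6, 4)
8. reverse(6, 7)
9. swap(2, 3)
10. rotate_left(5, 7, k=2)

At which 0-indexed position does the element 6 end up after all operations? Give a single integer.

After 1 (rotate_left(3, 5, k=2)): [5, 4, 1, 2, 6, 7, 0, 3]
After 2 (swap(2, 5)): [5, 4, 7, 2, 6, 1, 0, 3]
After 3 (swap(0, 4)): [6, 4, 7, 2, 5, 1, 0, 3]
After 4 (swap(6, 4)): [6, 4, 7, 2, 0, 1, 5, 3]
After 5 (rotate_left(2, 6, k=4)): [6, 4, 5, 7, 2, 0, 1, 3]
After 6 (reverse(6, 7)): [6, 4, 5, 7, 2, 0, 3, 1]
After 7 (swap(6, 4)): [6, 4, 5, 7, 3, 0, 2, 1]
After 8 (reverse(6, 7)): [6, 4, 5, 7, 3, 0, 1, 2]
After 9 (swap(2, 3)): [6, 4, 7, 5, 3, 0, 1, 2]
After 10 (rotate_left(5, 7, k=2)): [6, 4, 7, 5, 3, 2, 0, 1]

Answer: 0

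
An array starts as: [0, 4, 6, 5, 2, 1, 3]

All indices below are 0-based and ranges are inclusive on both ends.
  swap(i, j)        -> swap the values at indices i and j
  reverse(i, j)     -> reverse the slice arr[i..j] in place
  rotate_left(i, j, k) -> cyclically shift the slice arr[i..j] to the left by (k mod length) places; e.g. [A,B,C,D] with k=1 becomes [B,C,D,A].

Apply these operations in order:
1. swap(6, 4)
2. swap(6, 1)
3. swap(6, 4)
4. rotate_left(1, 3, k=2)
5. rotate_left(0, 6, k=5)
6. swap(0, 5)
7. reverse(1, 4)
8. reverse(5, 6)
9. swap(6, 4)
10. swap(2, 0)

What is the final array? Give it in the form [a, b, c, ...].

Answer: [5, 2, 6, 0, 1, 4, 3]

Derivation:
After 1 (swap(6, 4)): [0, 4, 6, 5, 3, 1, 2]
After 2 (swap(6, 1)): [0, 2, 6, 5, 3, 1, 4]
After 3 (swap(6, 4)): [0, 2, 6, 5, 4, 1, 3]
After 4 (rotate_left(1, 3, k=2)): [0, 5, 2, 6, 4, 1, 3]
After 5 (rotate_left(0, 6, k=5)): [1, 3, 0, 5, 2, 6, 4]
After 6 (swap(0, 5)): [6, 3, 0, 5, 2, 1, 4]
After 7 (reverse(1, 4)): [6, 2, 5, 0, 3, 1, 4]
After 8 (reverse(5, 6)): [6, 2, 5, 0, 3, 4, 1]
After 9 (swap(6, 4)): [6, 2, 5, 0, 1, 4, 3]
After 10 (swap(2, 0)): [5, 2, 6, 0, 1, 4, 3]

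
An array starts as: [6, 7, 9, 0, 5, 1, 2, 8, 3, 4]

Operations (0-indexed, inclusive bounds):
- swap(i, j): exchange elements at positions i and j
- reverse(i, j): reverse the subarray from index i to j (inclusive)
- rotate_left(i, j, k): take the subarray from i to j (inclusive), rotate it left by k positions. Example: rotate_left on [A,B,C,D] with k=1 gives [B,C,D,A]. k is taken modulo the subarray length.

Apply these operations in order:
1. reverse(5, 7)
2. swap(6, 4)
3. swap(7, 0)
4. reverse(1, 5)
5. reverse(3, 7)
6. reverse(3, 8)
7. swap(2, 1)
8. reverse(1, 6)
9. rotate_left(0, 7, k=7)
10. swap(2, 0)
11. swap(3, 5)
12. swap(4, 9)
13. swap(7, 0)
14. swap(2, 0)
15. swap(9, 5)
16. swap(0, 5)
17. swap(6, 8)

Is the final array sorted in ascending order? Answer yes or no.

Answer: yes

Derivation:
After 1 (reverse(5, 7)): [6, 7, 9, 0, 5, 8, 2, 1, 3, 4]
After 2 (swap(6, 4)): [6, 7, 9, 0, 2, 8, 5, 1, 3, 4]
After 3 (swap(7, 0)): [1, 7, 9, 0, 2, 8, 5, 6, 3, 4]
After 4 (reverse(1, 5)): [1, 8, 2, 0, 9, 7, 5, 6, 3, 4]
After 5 (reverse(3, 7)): [1, 8, 2, 6, 5, 7, 9, 0, 3, 4]
After 6 (reverse(3, 8)): [1, 8, 2, 3, 0, 9, 7, 5, 6, 4]
After 7 (swap(2, 1)): [1, 2, 8, 3, 0, 9, 7, 5, 6, 4]
After 8 (reverse(1, 6)): [1, 7, 9, 0, 3, 8, 2, 5, 6, 4]
After 9 (rotate_left(0, 7, k=7)): [5, 1, 7, 9, 0, 3, 8, 2, 6, 4]
After 10 (swap(2, 0)): [7, 1, 5, 9, 0, 3, 8, 2, 6, 4]
After 11 (swap(3, 5)): [7, 1, 5, 3, 0, 9, 8, 2, 6, 4]
After 12 (swap(4, 9)): [7, 1, 5, 3, 4, 9, 8, 2, 6, 0]
After 13 (swap(7, 0)): [2, 1, 5, 3, 4, 9, 8, 7, 6, 0]
After 14 (swap(2, 0)): [5, 1, 2, 3, 4, 9, 8, 7, 6, 0]
After 15 (swap(9, 5)): [5, 1, 2, 3, 4, 0, 8, 7, 6, 9]
After 16 (swap(0, 5)): [0, 1, 2, 3, 4, 5, 8, 7, 6, 9]
After 17 (swap(6, 8)): [0, 1, 2, 3, 4, 5, 6, 7, 8, 9]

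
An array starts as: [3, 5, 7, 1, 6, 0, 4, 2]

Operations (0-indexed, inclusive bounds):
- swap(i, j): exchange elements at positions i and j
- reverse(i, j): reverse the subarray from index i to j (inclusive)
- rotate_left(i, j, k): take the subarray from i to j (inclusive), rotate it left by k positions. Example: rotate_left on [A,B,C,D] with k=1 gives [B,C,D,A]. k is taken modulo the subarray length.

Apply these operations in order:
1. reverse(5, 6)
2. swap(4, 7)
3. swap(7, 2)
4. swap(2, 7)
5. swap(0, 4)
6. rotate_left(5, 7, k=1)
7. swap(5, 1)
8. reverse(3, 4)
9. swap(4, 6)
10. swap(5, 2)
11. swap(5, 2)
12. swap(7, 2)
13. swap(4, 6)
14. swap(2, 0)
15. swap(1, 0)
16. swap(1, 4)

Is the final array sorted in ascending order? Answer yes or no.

Answer: yes

Derivation:
After 1 (reverse(5, 6)): [3, 5, 7, 1, 6, 4, 0, 2]
After 2 (swap(4, 7)): [3, 5, 7, 1, 2, 4, 0, 6]
After 3 (swap(7, 2)): [3, 5, 6, 1, 2, 4, 0, 7]
After 4 (swap(2, 7)): [3, 5, 7, 1, 2, 4, 0, 6]
After 5 (swap(0, 4)): [2, 5, 7, 1, 3, 4, 0, 6]
After 6 (rotate_left(5, 7, k=1)): [2, 5, 7, 1, 3, 0, 6, 4]
After 7 (swap(5, 1)): [2, 0, 7, 1, 3, 5, 6, 4]
After 8 (reverse(3, 4)): [2, 0, 7, 3, 1, 5, 6, 4]
After 9 (swap(4, 6)): [2, 0, 7, 3, 6, 5, 1, 4]
After 10 (swap(5, 2)): [2, 0, 5, 3, 6, 7, 1, 4]
After 11 (swap(5, 2)): [2, 0, 7, 3, 6, 5, 1, 4]
After 12 (swap(7, 2)): [2, 0, 4, 3, 6, 5, 1, 7]
After 13 (swap(4, 6)): [2, 0, 4, 3, 1, 5, 6, 7]
After 14 (swap(2, 0)): [4, 0, 2, 3, 1, 5, 6, 7]
After 15 (swap(1, 0)): [0, 4, 2, 3, 1, 5, 6, 7]
After 16 (swap(1, 4)): [0, 1, 2, 3, 4, 5, 6, 7]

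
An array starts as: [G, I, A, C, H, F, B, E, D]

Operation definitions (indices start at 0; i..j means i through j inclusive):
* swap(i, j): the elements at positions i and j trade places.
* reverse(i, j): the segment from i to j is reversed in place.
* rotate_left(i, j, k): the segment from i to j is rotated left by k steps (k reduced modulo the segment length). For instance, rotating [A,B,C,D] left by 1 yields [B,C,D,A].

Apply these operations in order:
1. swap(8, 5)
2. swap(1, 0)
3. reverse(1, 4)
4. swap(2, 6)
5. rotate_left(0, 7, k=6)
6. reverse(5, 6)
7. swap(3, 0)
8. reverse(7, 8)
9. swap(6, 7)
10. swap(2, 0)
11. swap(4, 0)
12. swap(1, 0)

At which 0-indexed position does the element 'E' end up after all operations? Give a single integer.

Answer: 0

Derivation:
After 1 (swap(8, 5)): [G, I, A, C, H, D, B, E, F]
After 2 (swap(1, 0)): [I, G, A, C, H, D, B, E, F]
After 3 (reverse(1, 4)): [I, H, C, A, G, D, B, E, F]
After 4 (swap(2, 6)): [I, H, B, A, G, D, C, E, F]
After 5 (rotate_left(0, 7, k=6)): [C, E, I, H, B, A, G, D, F]
After 6 (reverse(5, 6)): [C, E, I, H, B, G, A, D, F]
After 7 (swap(3, 0)): [H, E, I, C, B, G, A, D, F]
After 8 (reverse(7, 8)): [H, E, I, C, B, G, A, F, D]
After 9 (swap(6, 7)): [H, E, I, C, B, G, F, A, D]
After 10 (swap(2, 0)): [I, E, H, C, B, G, F, A, D]
After 11 (swap(4, 0)): [B, E, H, C, I, G, F, A, D]
After 12 (swap(1, 0)): [E, B, H, C, I, G, F, A, D]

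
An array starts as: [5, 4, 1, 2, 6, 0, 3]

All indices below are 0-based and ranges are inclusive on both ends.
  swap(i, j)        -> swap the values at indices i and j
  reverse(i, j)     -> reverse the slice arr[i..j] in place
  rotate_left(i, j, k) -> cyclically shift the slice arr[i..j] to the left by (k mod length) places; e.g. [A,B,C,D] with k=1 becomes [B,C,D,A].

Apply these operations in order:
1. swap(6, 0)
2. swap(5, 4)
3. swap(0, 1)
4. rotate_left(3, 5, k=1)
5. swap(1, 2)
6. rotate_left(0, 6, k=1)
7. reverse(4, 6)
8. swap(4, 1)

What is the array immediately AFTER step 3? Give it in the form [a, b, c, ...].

After 1 (swap(6, 0)): [3, 4, 1, 2, 6, 0, 5]
After 2 (swap(5, 4)): [3, 4, 1, 2, 0, 6, 5]
After 3 (swap(0, 1)): [4, 3, 1, 2, 0, 6, 5]

Answer: [4, 3, 1, 2, 0, 6, 5]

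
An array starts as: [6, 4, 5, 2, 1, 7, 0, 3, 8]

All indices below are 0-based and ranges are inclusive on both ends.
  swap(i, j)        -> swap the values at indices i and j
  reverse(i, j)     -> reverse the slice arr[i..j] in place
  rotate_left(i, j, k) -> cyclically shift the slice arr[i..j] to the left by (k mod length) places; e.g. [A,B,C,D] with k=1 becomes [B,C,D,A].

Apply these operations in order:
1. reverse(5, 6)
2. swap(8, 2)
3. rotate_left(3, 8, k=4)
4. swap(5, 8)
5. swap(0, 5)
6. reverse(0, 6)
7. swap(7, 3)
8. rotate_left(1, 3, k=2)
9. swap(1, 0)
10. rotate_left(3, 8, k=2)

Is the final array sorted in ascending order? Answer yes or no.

Answer: no

Derivation:
After 1 (reverse(5, 6)): [6, 4, 5, 2, 1, 0, 7, 3, 8]
After 2 (swap(8, 2)): [6, 4, 8, 2, 1, 0, 7, 3, 5]
After 3 (rotate_left(3, 8, k=4)): [6, 4, 8, 3, 5, 2, 1, 0, 7]
After 4 (swap(5, 8)): [6, 4, 8, 3, 5, 7, 1, 0, 2]
After 5 (swap(0, 5)): [7, 4, 8, 3, 5, 6, 1, 0, 2]
After 6 (reverse(0, 6)): [1, 6, 5, 3, 8, 4, 7, 0, 2]
After 7 (swap(7, 3)): [1, 6, 5, 0, 8, 4, 7, 3, 2]
After 8 (rotate_left(1, 3, k=2)): [1, 0, 6, 5, 8, 4, 7, 3, 2]
After 9 (swap(1, 0)): [0, 1, 6, 5, 8, 4, 7, 3, 2]
After 10 (rotate_left(3, 8, k=2)): [0, 1, 6, 4, 7, 3, 2, 5, 8]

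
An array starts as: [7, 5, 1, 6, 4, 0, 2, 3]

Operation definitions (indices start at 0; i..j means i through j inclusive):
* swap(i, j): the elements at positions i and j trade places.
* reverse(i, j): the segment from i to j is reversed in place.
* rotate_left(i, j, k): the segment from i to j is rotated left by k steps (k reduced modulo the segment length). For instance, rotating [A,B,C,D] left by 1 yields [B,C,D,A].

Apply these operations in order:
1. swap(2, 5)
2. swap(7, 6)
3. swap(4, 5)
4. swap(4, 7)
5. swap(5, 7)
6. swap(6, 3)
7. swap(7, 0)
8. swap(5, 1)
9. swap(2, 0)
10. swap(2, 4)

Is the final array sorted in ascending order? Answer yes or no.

After 1 (swap(2, 5)): [7, 5, 0, 6, 4, 1, 2, 3]
After 2 (swap(7, 6)): [7, 5, 0, 6, 4, 1, 3, 2]
After 3 (swap(4, 5)): [7, 5, 0, 6, 1, 4, 3, 2]
After 4 (swap(4, 7)): [7, 5, 0, 6, 2, 4, 3, 1]
After 5 (swap(5, 7)): [7, 5, 0, 6, 2, 1, 3, 4]
After 6 (swap(6, 3)): [7, 5, 0, 3, 2, 1, 6, 4]
After 7 (swap(7, 0)): [4, 5, 0, 3, 2, 1, 6, 7]
After 8 (swap(5, 1)): [4, 1, 0, 3, 2, 5, 6, 7]
After 9 (swap(2, 0)): [0, 1, 4, 3, 2, 5, 6, 7]
After 10 (swap(2, 4)): [0, 1, 2, 3, 4, 5, 6, 7]

Answer: yes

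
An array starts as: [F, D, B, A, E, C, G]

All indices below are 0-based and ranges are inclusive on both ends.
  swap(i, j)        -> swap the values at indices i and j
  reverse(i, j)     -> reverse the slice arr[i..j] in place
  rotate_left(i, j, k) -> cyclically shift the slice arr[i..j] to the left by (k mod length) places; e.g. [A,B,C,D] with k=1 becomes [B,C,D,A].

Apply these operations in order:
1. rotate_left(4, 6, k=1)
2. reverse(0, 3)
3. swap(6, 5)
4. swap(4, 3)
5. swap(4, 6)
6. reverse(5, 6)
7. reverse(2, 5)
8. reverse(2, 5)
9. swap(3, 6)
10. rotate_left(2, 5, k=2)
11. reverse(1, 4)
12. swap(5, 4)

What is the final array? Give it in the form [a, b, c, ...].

After 1 (rotate_left(4, 6, k=1)): [F, D, B, A, C, G, E]
After 2 (reverse(0, 3)): [A, B, D, F, C, G, E]
After 3 (swap(6, 5)): [A, B, D, F, C, E, G]
After 4 (swap(4, 3)): [A, B, D, C, F, E, G]
After 5 (swap(4, 6)): [A, B, D, C, G, E, F]
After 6 (reverse(5, 6)): [A, B, D, C, G, F, E]
After 7 (reverse(2, 5)): [A, B, F, G, C, D, E]
After 8 (reverse(2, 5)): [A, B, D, C, G, F, E]
After 9 (swap(3, 6)): [A, B, D, E, G, F, C]
After 10 (rotate_left(2, 5, k=2)): [A, B, G, F, D, E, C]
After 11 (reverse(1, 4)): [A, D, F, G, B, E, C]
After 12 (swap(5, 4)): [A, D, F, G, E, B, C]

Answer: [A, D, F, G, E, B, C]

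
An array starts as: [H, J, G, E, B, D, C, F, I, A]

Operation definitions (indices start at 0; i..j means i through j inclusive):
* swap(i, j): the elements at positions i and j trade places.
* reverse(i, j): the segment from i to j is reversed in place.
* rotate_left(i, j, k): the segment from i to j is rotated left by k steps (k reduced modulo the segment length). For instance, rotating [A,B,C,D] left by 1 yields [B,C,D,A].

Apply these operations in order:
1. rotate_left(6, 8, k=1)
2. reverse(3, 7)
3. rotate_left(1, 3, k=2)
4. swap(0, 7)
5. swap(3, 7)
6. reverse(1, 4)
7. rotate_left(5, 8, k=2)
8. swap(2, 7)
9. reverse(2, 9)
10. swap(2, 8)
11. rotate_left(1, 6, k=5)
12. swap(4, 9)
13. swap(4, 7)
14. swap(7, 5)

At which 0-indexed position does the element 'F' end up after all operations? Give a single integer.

After 1 (rotate_left(6, 8, k=1)): [H, J, G, E, B, D, F, I, C, A]
After 2 (reverse(3, 7)): [H, J, G, I, F, D, B, E, C, A]
After 3 (rotate_left(1, 3, k=2)): [H, I, J, G, F, D, B, E, C, A]
After 4 (swap(0, 7)): [E, I, J, G, F, D, B, H, C, A]
After 5 (swap(3, 7)): [E, I, J, H, F, D, B, G, C, A]
After 6 (reverse(1, 4)): [E, F, H, J, I, D, B, G, C, A]
After 7 (rotate_left(5, 8, k=2)): [E, F, H, J, I, G, C, D, B, A]
After 8 (swap(2, 7)): [E, F, D, J, I, G, C, H, B, A]
After 9 (reverse(2, 9)): [E, F, A, B, H, C, G, I, J, D]
After 10 (swap(2, 8)): [E, F, J, B, H, C, G, I, A, D]
After 11 (rotate_left(1, 6, k=5)): [E, G, F, J, B, H, C, I, A, D]
After 12 (swap(4, 9)): [E, G, F, J, D, H, C, I, A, B]
After 13 (swap(4, 7)): [E, G, F, J, I, H, C, D, A, B]
After 14 (swap(7, 5)): [E, G, F, J, I, D, C, H, A, B]

Answer: 2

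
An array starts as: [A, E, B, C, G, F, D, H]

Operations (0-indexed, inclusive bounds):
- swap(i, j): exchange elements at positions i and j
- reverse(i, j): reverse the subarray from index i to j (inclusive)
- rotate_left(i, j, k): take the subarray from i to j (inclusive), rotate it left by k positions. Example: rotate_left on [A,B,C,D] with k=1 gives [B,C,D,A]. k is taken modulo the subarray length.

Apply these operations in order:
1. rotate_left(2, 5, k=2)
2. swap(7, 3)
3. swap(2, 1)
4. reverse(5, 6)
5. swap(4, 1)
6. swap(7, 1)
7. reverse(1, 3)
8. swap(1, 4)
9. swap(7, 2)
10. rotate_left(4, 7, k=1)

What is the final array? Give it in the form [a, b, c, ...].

After 1 (rotate_left(2, 5, k=2)): [A, E, G, F, B, C, D, H]
After 2 (swap(7, 3)): [A, E, G, H, B, C, D, F]
After 3 (swap(2, 1)): [A, G, E, H, B, C, D, F]
After 4 (reverse(5, 6)): [A, G, E, H, B, D, C, F]
After 5 (swap(4, 1)): [A, B, E, H, G, D, C, F]
After 6 (swap(7, 1)): [A, F, E, H, G, D, C, B]
After 7 (reverse(1, 3)): [A, H, E, F, G, D, C, B]
After 8 (swap(1, 4)): [A, G, E, F, H, D, C, B]
After 9 (swap(7, 2)): [A, G, B, F, H, D, C, E]
After 10 (rotate_left(4, 7, k=1)): [A, G, B, F, D, C, E, H]

Answer: [A, G, B, F, D, C, E, H]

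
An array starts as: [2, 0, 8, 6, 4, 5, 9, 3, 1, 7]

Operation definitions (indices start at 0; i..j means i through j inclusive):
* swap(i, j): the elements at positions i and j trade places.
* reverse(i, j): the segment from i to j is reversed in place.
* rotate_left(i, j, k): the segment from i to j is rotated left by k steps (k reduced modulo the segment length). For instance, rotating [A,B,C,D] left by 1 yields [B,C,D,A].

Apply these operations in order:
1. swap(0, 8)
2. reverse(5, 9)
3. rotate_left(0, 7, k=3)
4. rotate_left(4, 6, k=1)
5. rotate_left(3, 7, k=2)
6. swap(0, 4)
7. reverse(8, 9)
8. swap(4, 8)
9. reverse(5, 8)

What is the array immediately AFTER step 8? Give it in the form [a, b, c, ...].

After 1 (swap(0, 8)): [1, 0, 8, 6, 4, 5, 9, 3, 2, 7]
After 2 (reverse(5, 9)): [1, 0, 8, 6, 4, 7, 2, 3, 9, 5]
After 3 (rotate_left(0, 7, k=3)): [6, 4, 7, 2, 3, 1, 0, 8, 9, 5]
After 4 (rotate_left(4, 6, k=1)): [6, 4, 7, 2, 1, 0, 3, 8, 9, 5]
After 5 (rotate_left(3, 7, k=2)): [6, 4, 7, 0, 3, 8, 2, 1, 9, 5]
After 6 (swap(0, 4)): [3, 4, 7, 0, 6, 8, 2, 1, 9, 5]
After 7 (reverse(8, 9)): [3, 4, 7, 0, 6, 8, 2, 1, 5, 9]
After 8 (swap(4, 8)): [3, 4, 7, 0, 5, 8, 2, 1, 6, 9]

Answer: [3, 4, 7, 0, 5, 8, 2, 1, 6, 9]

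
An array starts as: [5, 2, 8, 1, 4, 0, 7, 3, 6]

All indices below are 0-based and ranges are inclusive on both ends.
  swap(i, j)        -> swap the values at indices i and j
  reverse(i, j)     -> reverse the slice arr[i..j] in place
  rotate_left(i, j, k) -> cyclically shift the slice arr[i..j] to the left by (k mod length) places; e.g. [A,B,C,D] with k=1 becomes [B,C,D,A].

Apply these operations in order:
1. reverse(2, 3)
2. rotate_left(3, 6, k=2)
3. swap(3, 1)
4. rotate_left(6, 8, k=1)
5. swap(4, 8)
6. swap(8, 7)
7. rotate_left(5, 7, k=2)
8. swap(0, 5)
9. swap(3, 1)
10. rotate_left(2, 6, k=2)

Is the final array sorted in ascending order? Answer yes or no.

After 1 (reverse(2, 3)): [5, 2, 1, 8, 4, 0, 7, 3, 6]
After 2 (rotate_left(3, 6, k=2)): [5, 2, 1, 0, 7, 8, 4, 3, 6]
After 3 (swap(3, 1)): [5, 0, 1, 2, 7, 8, 4, 3, 6]
After 4 (rotate_left(6, 8, k=1)): [5, 0, 1, 2, 7, 8, 3, 6, 4]
After 5 (swap(4, 8)): [5, 0, 1, 2, 4, 8, 3, 6, 7]
After 6 (swap(8, 7)): [5, 0, 1, 2, 4, 8, 3, 7, 6]
After 7 (rotate_left(5, 7, k=2)): [5, 0, 1, 2, 4, 7, 8, 3, 6]
After 8 (swap(0, 5)): [7, 0, 1, 2, 4, 5, 8, 3, 6]
After 9 (swap(3, 1)): [7, 2, 1, 0, 4, 5, 8, 3, 6]
After 10 (rotate_left(2, 6, k=2)): [7, 2, 4, 5, 8, 1, 0, 3, 6]

Answer: no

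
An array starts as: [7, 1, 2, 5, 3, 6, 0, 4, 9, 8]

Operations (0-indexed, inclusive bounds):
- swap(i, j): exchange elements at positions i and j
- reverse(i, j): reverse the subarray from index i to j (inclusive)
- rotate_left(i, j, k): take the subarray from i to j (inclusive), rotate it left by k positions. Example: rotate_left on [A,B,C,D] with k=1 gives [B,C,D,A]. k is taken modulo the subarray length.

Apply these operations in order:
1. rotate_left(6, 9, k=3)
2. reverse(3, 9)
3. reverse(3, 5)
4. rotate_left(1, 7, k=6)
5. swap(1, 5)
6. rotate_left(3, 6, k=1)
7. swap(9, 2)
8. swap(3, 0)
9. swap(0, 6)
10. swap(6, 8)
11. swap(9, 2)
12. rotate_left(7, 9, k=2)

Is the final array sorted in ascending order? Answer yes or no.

After 1 (rotate_left(6, 9, k=3)): [7, 1, 2, 5, 3, 6, 8, 0, 4, 9]
After 2 (reverse(3, 9)): [7, 1, 2, 9, 4, 0, 8, 6, 3, 5]
After 3 (reverse(3, 5)): [7, 1, 2, 0, 4, 9, 8, 6, 3, 5]
After 4 (rotate_left(1, 7, k=6)): [7, 6, 1, 2, 0, 4, 9, 8, 3, 5]
After 5 (swap(1, 5)): [7, 4, 1, 2, 0, 6, 9, 8, 3, 5]
After 6 (rotate_left(3, 6, k=1)): [7, 4, 1, 0, 6, 9, 2, 8, 3, 5]
After 7 (swap(9, 2)): [7, 4, 5, 0, 6, 9, 2, 8, 3, 1]
After 8 (swap(3, 0)): [0, 4, 5, 7, 6, 9, 2, 8, 3, 1]
After 9 (swap(0, 6)): [2, 4, 5, 7, 6, 9, 0, 8, 3, 1]
After 10 (swap(6, 8)): [2, 4, 5, 7, 6, 9, 3, 8, 0, 1]
After 11 (swap(9, 2)): [2, 4, 1, 7, 6, 9, 3, 8, 0, 5]
After 12 (rotate_left(7, 9, k=2)): [2, 4, 1, 7, 6, 9, 3, 5, 8, 0]

Answer: no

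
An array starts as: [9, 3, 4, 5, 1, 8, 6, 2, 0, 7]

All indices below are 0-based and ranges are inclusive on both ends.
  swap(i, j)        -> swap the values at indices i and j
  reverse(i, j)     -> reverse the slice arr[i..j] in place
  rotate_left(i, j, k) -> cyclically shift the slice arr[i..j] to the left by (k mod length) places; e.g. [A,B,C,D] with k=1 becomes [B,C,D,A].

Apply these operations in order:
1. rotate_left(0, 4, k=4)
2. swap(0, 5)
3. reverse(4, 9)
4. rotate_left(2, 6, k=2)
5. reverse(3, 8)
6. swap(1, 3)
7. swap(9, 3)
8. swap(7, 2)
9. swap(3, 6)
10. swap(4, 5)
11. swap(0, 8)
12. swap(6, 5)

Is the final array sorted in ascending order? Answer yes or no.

Answer: yes

Derivation:
After 1 (rotate_left(0, 4, k=4)): [1, 9, 3, 4, 5, 8, 6, 2, 0, 7]
After 2 (swap(0, 5)): [8, 9, 3, 4, 5, 1, 6, 2, 0, 7]
After 3 (reverse(4, 9)): [8, 9, 3, 4, 7, 0, 2, 6, 1, 5]
After 4 (rotate_left(2, 6, k=2)): [8, 9, 7, 0, 2, 3, 4, 6, 1, 5]
After 5 (reverse(3, 8)): [8, 9, 7, 1, 6, 4, 3, 2, 0, 5]
After 6 (swap(1, 3)): [8, 1, 7, 9, 6, 4, 3, 2, 0, 5]
After 7 (swap(9, 3)): [8, 1, 7, 5, 6, 4, 3, 2, 0, 9]
After 8 (swap(7, 2)): [8, 1, 2, 5, 6, 4, 3, 7, 0, 9]
After 9 (swap(3, 6)): [8, 1, 2, 3, 6, 4, 5, 7, 0, 9]
After 10 (swap(4, 5)): [8, 1, 2, 3, 4, 6, 5, 7, 0, 9]
After 11 (swap(0, 8)): [0, 1, 2, 3, 4, 6, 5, 7, 8, 9]
After 12 (swap(6, 5)): [0, 1, 2, 3, 4, 5, 6, 7, 8, 9]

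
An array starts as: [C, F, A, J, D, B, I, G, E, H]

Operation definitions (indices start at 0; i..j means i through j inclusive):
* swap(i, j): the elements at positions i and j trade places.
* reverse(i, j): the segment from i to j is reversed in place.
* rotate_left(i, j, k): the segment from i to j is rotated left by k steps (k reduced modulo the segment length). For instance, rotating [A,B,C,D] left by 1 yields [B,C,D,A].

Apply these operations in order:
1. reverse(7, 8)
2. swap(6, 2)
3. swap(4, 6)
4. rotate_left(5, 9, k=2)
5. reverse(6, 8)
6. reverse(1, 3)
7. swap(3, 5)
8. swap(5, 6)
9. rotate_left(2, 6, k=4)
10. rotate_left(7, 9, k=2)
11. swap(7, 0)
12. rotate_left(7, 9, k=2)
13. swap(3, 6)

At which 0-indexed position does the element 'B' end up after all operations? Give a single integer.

After 1 (reverse(7, 8)): [C, F, A, J, D, B, I, E, G, H]
After 2 (swap(6, 2)): [C, F, I, J, D, B, A, E, G, H]
After 3 (swap(4, 6)): [C, F, I, J, A, B, D, E, G, H]
After 4 (rotate_left(5, 9, k=2)): [C, F, I, J, A, E, G, H, B, D]
After 5 (reverse(6, 8)): [C, F, I, J, A, E, B, H, G, D]
After 6 (reverse(1, 3)): [C, J, I, F, A, E, B, H, G, D]
After 7 (swap(3, 5)): [C, J, I, E, A, F, B, H, G, D]
After 8 (swap(5, 6)): [C, J, I, E, A, B, F, H, G, D]
After 9 (rotate_left(2, 6, k=4)): [C, J, F, I, E, A, B, H, G, D]
After 10 (rotate_left(7, 9, k=2)): [C, J, F, I, E, A, B, D, H, G]
After 11 (swap(7, 0)): [D, J, F, I, E, A, B, C, H, G]
After 12 (rotate_left(7, 9, k=2)): [D, J, F, I, E, A, B, G, C, H]
After 13 (swap(3, 6)): [D, J, F, B, E, A, I, G, C, H]

Answer: 3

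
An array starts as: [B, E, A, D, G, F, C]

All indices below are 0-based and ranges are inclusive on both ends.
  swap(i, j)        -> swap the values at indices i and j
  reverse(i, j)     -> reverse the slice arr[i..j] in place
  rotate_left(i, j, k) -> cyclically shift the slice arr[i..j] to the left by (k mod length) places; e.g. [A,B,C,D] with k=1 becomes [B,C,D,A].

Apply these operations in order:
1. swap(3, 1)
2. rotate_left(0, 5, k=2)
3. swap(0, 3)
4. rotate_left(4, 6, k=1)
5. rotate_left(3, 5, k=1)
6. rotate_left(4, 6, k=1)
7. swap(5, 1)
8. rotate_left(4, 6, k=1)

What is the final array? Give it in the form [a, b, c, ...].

After 1 (swap(3, 1)): [B, D, A, E, G, F, C]
After 2 (rotate_left(0, 5, k=2)): [A, E, G, F, B, D, C]
After 3 (swap(0, 3)): [F, E, G, A, B, D, C]
After 4 (rotate_left(4, 6, k=1)): [F, E, G, A, D, C, B]
After 5 (rotate_left(3, 5, k=1)): [F, E, G, D, C, A, B]
After 6 (rotate_left(4, 6, k=1)): [F, E, G, D, A, B, C]
After 7 (swap(5, 1)): [F, B, G, D, A, E, C]
After 8 (rotate_left(4, 6, k=1)): [F, B, G, D, E, C, A]

Answer: [F, B, G, D, E, C, A]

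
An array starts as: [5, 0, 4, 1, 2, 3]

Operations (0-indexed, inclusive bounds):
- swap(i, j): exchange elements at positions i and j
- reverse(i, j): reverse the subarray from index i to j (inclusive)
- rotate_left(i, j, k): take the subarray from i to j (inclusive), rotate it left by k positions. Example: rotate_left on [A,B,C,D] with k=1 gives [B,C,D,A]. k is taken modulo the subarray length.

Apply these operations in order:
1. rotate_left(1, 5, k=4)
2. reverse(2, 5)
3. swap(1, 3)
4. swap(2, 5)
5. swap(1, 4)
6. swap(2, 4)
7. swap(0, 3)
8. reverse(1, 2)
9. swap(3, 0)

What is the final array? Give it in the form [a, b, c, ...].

After 1 (rotate_left(1, 5, k=4)): [5, 3, 0, 4, 1, 2]
After 2 (reverse(2, 5)): [5, 3, 2, 1, 4, 0]
After 3 (swap(1, 3)): [5, 1, 2, 3, 4, 0]
After 4 (swap(2, 5)): [5, 1, 0, 3, 4, 2]
After 5 (swap(1, 4)): [5, 4, 0, 3, 1, 2]
After 6 (swap(2, 4)): [5, 4, 1, 3, 0, 2]
After 7 (swap(0, 3)): [3, 4, 1, 5, 0, 2]
After 8 (reverse(1, 2)): [3, 1, 4, 5, 0, 2]
After 9 (swap(3, 0)): [5, 1, 4, 3, 0, 2]

Answer: [5, 1, 4, 3, 0, 2]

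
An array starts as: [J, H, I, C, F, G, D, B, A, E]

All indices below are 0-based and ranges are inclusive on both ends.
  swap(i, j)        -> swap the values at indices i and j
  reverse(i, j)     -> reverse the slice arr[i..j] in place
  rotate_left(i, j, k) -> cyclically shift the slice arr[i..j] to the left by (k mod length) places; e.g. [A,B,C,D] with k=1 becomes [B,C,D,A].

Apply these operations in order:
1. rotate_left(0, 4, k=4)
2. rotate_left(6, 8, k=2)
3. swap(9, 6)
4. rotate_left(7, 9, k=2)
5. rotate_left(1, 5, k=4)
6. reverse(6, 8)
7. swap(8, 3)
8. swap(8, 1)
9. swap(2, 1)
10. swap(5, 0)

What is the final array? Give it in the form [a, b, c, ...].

Answer: [C, J, H, E, I, F, D, A, G, B]

Derivation:
After 1 (rotate_left(0, 4, k=4)): [F, J, H, I, C, G, D, B, A, E]
After 2 (rotate_left(6, 8, k=2)): [F, J, H, I, C, G, A, D, B, E]
After 3 (swap(9, 6)): [F, J, H, I, C, G, E, D, B, A]
After 4 (rotate_left(7, 9, k=2)): [F, J, H, I, C, G, E, A, D, B]
After 5 (rotate_left(1, 5, k=4)): [F, G, J, H, I, C, E, A, D, B]
After 6 (reverse(6, 8)): [F, G, J, H, I, C, D, A, E, B]
After 7 (swap(8, 3)): [F, G, J, E, I, C, D, A, H, B]
After 8 (swap(8, 1)): [F, H, J, E, I, C, D, A, G, B]
After 9 (swap(2, 1)): [F, J, H, E, I, C, D, A, G, B]
After 10 (swap(5, 0)): [C, J, H, E, I, F, D, A, G, B]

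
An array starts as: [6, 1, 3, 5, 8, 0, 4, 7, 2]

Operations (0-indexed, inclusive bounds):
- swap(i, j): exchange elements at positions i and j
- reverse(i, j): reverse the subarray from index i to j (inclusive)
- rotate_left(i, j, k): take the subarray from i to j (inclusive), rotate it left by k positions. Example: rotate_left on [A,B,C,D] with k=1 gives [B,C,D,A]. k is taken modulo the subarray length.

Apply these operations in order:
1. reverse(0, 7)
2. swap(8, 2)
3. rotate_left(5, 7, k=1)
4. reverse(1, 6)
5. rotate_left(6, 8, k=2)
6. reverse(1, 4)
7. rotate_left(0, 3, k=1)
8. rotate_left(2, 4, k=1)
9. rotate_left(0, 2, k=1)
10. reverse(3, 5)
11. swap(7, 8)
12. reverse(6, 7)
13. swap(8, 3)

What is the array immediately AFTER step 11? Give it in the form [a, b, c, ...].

Answer: [5, 7, 8, 2, 1, 6, 0, 3, 4]

Derivation:
After 1 (reverse(0, 7)): [7, 4, 0, 8, 5, 3, 1, 6, 2]
After 2 (swap(8, 2)): [7, 4, 2, 8, 5, 3, 1, 6, 0]
After 3 (rotate_left(5, 7, k=1)): [7, 4, 2, 8, 5, 1, 6, 3, 0]
After 4 (reverse(1, 6)): [7, 6, 1, 5, 8, 2, 4, 3, 0]
After 5 (rotate_left(6, 8, k=2)): [7, 6, 1, 5, 8, 2, 0, 4, 3]
After 6 (reverse(1, 4)): [7, 8, 5, 1, 6, 2, 0, 4, 3]
After 7 (rotate_left(0, 3, k=1)): [8, 5, 1, 7, 6, 2, 0, 4, 3]
After 8 (rotate_left(2, 4, k=1)): [8, 5, 7, 6, 1, 2, 0, 4, 3]
After 9 (rotate_left(0, 2, k=1)): [5, 7, 8, 6, 1, 2, 0, 4, 3]
After 10 (reverse(3, 5)): [5, 7, 8, 2, 1, 6, 0, 4, 3]
After 11 (swap(7, 8)): [5, 7, 8, 2, 1, 6, 0, 3, 4]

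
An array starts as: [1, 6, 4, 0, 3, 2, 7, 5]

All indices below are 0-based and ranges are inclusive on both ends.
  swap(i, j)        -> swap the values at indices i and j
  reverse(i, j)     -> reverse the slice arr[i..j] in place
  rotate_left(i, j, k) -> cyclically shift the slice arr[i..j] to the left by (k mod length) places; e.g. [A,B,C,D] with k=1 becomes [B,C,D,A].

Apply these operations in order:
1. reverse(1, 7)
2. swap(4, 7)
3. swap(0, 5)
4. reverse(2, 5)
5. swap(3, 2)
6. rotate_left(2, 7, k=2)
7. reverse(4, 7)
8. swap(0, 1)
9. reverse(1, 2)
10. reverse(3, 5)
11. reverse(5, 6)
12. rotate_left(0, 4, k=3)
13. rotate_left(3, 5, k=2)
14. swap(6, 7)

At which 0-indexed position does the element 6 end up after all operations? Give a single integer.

After 1 (reverse(1, 7)): [1, 5, 7, 2, 3, 0, 4, 6]
After 2 (swap(4, 7)): [1, 5, 7, 2, 6, 0, 4, 3]
After 3 (swap(0, 5)): [0, 5, 7, 2, 6, 1, 4, 3]
After 4 (reverse(2, 5)): [0, 5, 1, 6, 2, 7, 4, 3]
After 5 (swap(3, 2)): [0, 5, 6, 1, 2, 7, 4, 3]
After 6 (rotate_left(2, 7, k=2)): [0, 5, 2, 7, 4, 3, 6, 1]
After 7 (reverse(4, 7)): [0, 5, 2, 7, 1, 6, 3, 4]
After 8 (swap(0, 1)): [5, 0, 2, 7, 1, 6, 3, 4]
After 9 (reverse(1, 2)): [5, 2, 0, 7, 1, 6, 3, 4]
After 10 (reverse(3, 5)): [5, 2, 0, 6, 1, 7, 3, 4]
After 11 (reverse(5, 6)): [5, 2, 0, 6, 1, 3, 7, 4]
After 12 (rotate_left(0, 4, k=3)): [6, 1, 5, 2, 0, 3, 7, 4]
After 13 (rotate_left(3, 5, k=2)): [6, 1, 5, 3, 2, 0, 7, 4]
After 14 (swap(6, 7)): [6, 1, 5, 3, 2, 0, 4, 7]

Answer: 0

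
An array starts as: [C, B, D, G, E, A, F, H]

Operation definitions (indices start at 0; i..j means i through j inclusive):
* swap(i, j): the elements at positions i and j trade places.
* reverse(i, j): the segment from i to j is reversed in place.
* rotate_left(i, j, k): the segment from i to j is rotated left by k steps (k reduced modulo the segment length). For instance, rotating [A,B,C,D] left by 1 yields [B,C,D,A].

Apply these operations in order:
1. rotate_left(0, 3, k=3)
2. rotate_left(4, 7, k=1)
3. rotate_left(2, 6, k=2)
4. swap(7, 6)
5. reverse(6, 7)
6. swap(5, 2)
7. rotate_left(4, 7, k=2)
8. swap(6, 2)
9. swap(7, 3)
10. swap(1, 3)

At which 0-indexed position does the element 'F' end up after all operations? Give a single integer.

After 1 (rotate_left(0, 3, k=3)): [G, C, B, D, E, A, F, H]
After 2 (rotate_left(4, 7, k=1)): [G, C, B, D, A, F, H, E]
After 3 (rotate_left(2, 6, k=2)): [G, C, A, F, H, B, D, E]
After 4 (swap(7, 6)): [G, C, A, F, H, B, E, D]
After 5 (reverse(6, 7)): [G, C, A, F, H, B, D, E]
After 6 (swap(5, 2)): [G, C, B, F, H, A, D, E]
After 7 (rotate_left(4, 7, k=2)): [G, C, B, F, D, E, H, A]
After 8 (swap(6, 2)): [G, C, H, F, D, E, B, A]
After 9 (swap(7, 3)): [G, C, H, A, D, E, B, F]
After 10 (swap(1, 3)): [G, A, H, C, D, E, B, F]

Answer: 7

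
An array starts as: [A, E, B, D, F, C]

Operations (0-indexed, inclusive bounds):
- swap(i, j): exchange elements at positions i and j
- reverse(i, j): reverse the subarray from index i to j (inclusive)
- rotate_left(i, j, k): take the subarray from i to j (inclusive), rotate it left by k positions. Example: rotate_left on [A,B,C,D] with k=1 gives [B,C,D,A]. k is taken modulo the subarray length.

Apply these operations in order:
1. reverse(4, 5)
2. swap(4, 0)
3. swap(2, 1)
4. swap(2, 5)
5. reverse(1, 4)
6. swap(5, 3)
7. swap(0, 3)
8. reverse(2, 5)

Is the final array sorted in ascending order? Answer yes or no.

After 1 (reverse(4, 5)): [A, E, B, D, C, F]
After 2 (swap(4, 0)): [C, E, B, D, A, F]
After 3 (swap(2, 1)): [C, B, E, D, A, F]
After 4 (swap(2, 5)): [C, B, F, D, A, E]
After 5 (reverse(1, 4)): [C, A, D, F, B, E]
After 6 (swap(5, 3)): [C, A, D, E, B, F]
After 7 (swap(0, 3)): [E, A, D, C, B, F]
After 8 (reverse(2, 5)): [E, A, F, B, C, D]

Answer: no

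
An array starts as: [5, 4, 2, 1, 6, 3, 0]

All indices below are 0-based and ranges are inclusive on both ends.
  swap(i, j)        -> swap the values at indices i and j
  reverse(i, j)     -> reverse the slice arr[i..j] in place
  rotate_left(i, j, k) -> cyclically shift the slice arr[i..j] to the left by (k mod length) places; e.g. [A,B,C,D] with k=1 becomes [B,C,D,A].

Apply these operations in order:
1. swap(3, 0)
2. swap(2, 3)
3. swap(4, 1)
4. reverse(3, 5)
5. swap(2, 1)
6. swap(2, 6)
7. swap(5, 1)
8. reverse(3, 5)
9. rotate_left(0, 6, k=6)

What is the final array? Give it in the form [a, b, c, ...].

After 1 (swap(3, 0)): [1, 4, 2, 5, 6, 3, 0]
After 2 (swap(2, 3)): [1, 4, 5, 2, 6, 3, 0]
After 3 (swap(4, 1)): [1, 6, 5, 2, 4, 3, 0]
After 4 (reverse(3, 5)): [1, 6, 5, 3, 4, 2, 0]
After 5 (swap(2, 1)): [1, 5, 6, 3, 4, 2, 0]
After 6 (swap(2, 6)): [1, 5, 0, 3, 4, 2, 6]
After 7 (swap(5, 1)): [1, 2, 0, 3, 4, 5, 6]
After 8 (reverse(3, 5)): [1, 2, 0, 5, 4, 3, 6]
After 9 (rotate_left(0, 6, k=6)): [6, 1, 2, 0, 5, 4, 3]

Answer: [6, 1, 2, 0, 5, 4, 3]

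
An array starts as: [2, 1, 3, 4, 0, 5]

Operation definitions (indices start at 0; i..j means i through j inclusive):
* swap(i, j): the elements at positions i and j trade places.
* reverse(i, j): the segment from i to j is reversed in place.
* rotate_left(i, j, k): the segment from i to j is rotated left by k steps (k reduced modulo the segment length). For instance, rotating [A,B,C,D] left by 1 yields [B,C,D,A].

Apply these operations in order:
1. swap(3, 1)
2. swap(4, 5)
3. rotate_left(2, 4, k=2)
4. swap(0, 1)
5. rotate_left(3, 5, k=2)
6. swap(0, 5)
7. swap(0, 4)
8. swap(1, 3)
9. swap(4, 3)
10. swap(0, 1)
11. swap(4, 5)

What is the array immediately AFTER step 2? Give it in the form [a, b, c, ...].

Answer: [2, 4, 3, 1, 5, 0]

Derivation:
After 1 (swap(3, 1)): [2, 4, 3, 1, 0, 5]
After 2 (swap(4, 5)): [2, 4, 3, 1, 5, 0]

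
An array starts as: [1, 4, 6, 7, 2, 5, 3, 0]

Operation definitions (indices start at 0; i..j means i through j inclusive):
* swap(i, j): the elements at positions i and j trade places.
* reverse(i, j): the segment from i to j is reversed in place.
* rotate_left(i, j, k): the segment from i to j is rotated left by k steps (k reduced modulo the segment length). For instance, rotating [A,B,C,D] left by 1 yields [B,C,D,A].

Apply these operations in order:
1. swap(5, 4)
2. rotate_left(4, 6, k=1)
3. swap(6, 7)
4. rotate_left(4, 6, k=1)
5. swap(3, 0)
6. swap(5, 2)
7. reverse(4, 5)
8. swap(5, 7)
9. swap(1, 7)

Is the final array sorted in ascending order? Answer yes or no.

After 1 (swap(5, 4)): [1, 4, 6, 7, 5, 2, 3, 0]
After 2 (rotate_left(4, 6, k=1)): [1, 4, 6, 7, 2, 3, 5, 0]
After 3 (swap(6, 7)): [1, 4, 6, 7, 2, 3, 0, 5]
After 4 (rotate_left(4, 6, k=1)): [1, 4, 6, 7, 3, 0, 2, 5]
After 5 (swap(3, 0)): [7, 4, 6, 1, 3, 0, 2, 5]
After 6 (swap(5, 2)): [7, 4, 0, 1, 3, 6, 2, 5]
After 7 (reverse(4, 5)): [7, 4, 0, 1, 6, 3, 2, 5]
After 8 (swap(5, 7)): [7, 4, 0, 1, 6, 5, 2, 3]
After 9 (swap(1, 7)): [7, 3, 0, 1, 6, 5, 2, 4]

Answer: no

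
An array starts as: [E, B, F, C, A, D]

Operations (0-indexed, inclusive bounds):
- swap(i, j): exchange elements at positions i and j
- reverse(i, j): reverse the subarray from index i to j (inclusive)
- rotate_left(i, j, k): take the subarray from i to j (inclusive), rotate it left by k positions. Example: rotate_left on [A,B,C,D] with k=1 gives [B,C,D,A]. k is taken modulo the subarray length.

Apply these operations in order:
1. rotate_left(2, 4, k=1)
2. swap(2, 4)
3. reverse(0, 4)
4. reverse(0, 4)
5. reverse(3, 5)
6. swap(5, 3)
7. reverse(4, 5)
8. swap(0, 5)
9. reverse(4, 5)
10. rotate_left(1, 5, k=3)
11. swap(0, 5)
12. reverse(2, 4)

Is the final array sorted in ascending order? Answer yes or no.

Answer: no

Derivation:
After 1 (rotate_left(2, 4, k=1)): [E, B, C, A, F, D]
After 2 (swap(2, 4)): [E, B, F, A, C, D]
After 3 (reverse(0, 4)): [C, A, F, B, E, D]
After 4 (reverse(0, 4)): [E, B, F, A, C, D]
After 5 (reverse(3, 5)): [E, B, F, D, C, A]
After 6 (swap(5, 3)): [E, B, F, A, C, D]
After 7 (reverse(4, 5)): [E, B, F, A, D, C]
After 8 (swap(0, 5)): [C, B, F, A, D, E]
After 9 (reverse(4, 5)): [C, B, F, A, E, D]
After 10 (rotate_left(1, 5, k=3)): [C, E, D, B, F, A]
After 11 (swap(0, 5)): [A, E, D, B, F, C]
After 12 (reverse(2, 4)): [A, E, F, B, D, C]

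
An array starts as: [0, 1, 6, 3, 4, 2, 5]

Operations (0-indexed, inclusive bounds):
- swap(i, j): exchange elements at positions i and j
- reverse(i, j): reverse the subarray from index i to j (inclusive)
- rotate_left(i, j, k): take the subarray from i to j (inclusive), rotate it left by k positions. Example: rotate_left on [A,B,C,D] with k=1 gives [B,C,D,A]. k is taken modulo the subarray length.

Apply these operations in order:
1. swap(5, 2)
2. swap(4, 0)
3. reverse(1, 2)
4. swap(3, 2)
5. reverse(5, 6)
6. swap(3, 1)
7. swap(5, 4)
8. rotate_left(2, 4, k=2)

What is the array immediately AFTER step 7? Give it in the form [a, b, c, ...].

Answer: [4, 1, 3, 2, 5, 0, 6]

Derivation:
After 1 (swap(5, 2)): [0, 1, 2, 3, 4, 6, 5]
After 2 (swap(4, 0)): [4, 1, 2, 3, 0, 6, 5]
After 3 (reverse(1, 2)): [4, 2, 1, 3, 0, 6, 5]
After 4 (swap(3, 2)): [4, 2, 3, 1, 0, 6, 5]
After 5 (reverse(5, 6)): [4, 2, 3, 1, 0, 5, 6]
After 6 (swap(3, 1)): [4, 1, 3, 2, 0, 5, 6]
After 7 (swap(5, 4)): [4, 1, 3, 2, 5, 0, 6]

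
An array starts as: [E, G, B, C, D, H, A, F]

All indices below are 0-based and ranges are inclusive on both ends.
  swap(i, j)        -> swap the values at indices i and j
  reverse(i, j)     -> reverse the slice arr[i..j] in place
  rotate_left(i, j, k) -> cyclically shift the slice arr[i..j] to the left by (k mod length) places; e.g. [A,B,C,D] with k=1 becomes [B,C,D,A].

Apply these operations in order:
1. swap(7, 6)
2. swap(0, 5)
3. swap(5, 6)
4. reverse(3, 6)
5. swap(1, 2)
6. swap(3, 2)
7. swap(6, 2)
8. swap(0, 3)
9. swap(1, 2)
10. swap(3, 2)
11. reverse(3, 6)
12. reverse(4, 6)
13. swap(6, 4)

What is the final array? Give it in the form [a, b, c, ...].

Answer: [G, C, H, E, D, F, B, A]

Derivation:
After 1 (swap(7, 6)): [E, G, B, C, D, H, F, A]
After 2 (swap(0, 5)): [H, G, B, C, D, E, F, A]
After 3 (swap(5, 6)): [H, G, B, C, D, F, E, A]
After 4 (reverse(3, 6)): [H, G, B, E, F, D, C, A]
After 5 (swap(1, 2)): [H, B, G, E, F, D, C, A]
After 6 (swap(3, 2)): [H, B, E, G, F, D, C, A]
After 7 (swap(6, 2)): [H, B, C, G, F, D, E, A]
After 8 (swap(0, 3)): [G, B, C, H, F, D, E, A]
After 9 (swap(1, 2)): [G, C, B, H, F, D, E, A]
After 10 (swap(3, 2)): [G, C, H, B, F, D, E, A]
After 11 (reverse(3, 6)): [G, C, H, E, D, F, B, A]
After 12 (reverse(4, 6)): [G, C, H, E, B, F, D, A]
After 13 (swap(6, 4)): [G, C, H, E, D, F, B, A]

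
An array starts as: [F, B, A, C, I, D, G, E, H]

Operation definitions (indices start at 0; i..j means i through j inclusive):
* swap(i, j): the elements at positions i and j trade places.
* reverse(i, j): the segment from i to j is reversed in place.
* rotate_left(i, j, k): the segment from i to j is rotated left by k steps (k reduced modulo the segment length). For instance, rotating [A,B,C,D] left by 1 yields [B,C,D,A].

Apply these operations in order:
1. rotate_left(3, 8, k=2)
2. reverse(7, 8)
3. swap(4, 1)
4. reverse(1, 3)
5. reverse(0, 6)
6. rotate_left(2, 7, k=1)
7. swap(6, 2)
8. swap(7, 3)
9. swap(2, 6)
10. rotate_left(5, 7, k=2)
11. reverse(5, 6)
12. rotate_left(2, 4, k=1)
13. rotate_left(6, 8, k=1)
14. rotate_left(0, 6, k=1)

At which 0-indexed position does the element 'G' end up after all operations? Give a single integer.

Answer: 3

Derivation:
After 1 (rotate_left(3, 8, k=2)): [F, B, A, D, G, E, H, C, I]
After 2 (reverse(7, 8)): [F, B, A, D, G, E, H, I, C]
After 3 (swap(4, 1)): [F, G, A, D, B, E, H, I, C]
After 4 (reverse(1, 3)): [F, D, A, G, B, E, H, I, C]
After 5 (reverse(0, 6)): [H, E, B, G, A, D, F, I, C]
After 6 (rotate_left(2, 7, k=1)): [H, E, G, A, D, F, I, B, C]
After 7 (swap(6, 2)): [H, E, I, A, D, F, G, B, C]
After 8 (swap(7, 3)): [H, E, I, B, D, F, G, A, C]
After 9 (swap(2, 6)): [H, E, G, B, D, F, I, A, C]
After 10 (rotate_left(5, 7, k=2)): [H, E, G, B, D, A, F, I, C]
After 11 (reverse(5, 6)): [H, E, G, B, D, F, A, I, C]
After 12 (rotate_left(2, 4, k=1)): [H, E, B, D, G, F, A, I, C]
After 13 (rotate_left(6, 8, k=1)): [H, E, B, D, G, F, I, C, A]
After 14 (rotate_left(0, 6, k=1)): [E, B, D, G, F, I, H, C, A]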